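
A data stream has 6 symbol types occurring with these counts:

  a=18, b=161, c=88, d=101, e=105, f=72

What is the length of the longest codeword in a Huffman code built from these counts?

4

Merge the two lowest-weight nodes at each step:
a(18) + f(72) → 90
c(88) + 90 → 178
d(101) + e(105) → 206
b(161) + 178 → 339
206 + 339 → 545
Maximum depth reached is 4.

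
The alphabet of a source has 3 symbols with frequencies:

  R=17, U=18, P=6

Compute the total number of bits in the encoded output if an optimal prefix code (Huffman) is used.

64

Build the Huffman tree bottom-up:
merge P(6) and R(17): 23
merge U(18) and 23: 41
Each symbol's bit-cost is frequency × depth; summing gives 64 bits (equivalently 23 + 41).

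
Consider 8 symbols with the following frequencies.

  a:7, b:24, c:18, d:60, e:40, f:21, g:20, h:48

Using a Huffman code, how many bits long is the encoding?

672

Greedily combine the two least-frequent nodes:
a(7) + c(18) → 25
g(20) + f(21) → 41
b(24) + 25 → 49
e(40) + 41 → 81
h(48) + 49 → 97
d(60) + 81 → 141
97 + 141 → 238
Total encoded bits = sum of merged weights = 25 + 41 + 49 + 81 + 97 + 141 + 238 = 672.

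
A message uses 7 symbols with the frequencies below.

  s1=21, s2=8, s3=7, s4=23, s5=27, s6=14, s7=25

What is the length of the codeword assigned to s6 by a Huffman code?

Huffman merges, smallest pair first:
s3(7) + s2(8) → 15
s6(14) + 15 → 29
s1(21) + s4(23) → 44
s7(25) + s5(27) → 52
29 + 44 → 73
52 + 73 → 125
s6's leaf is at depth 3, giving a 3-bit codeword.

3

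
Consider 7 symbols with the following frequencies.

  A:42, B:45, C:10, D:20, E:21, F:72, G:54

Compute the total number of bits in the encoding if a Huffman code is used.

696

Build the Huffman tree bottom-up:
combine C(10), D(20) → 30
combine E(21), 30 → 51
combine A(42), B(45) → 87
combine 51, G(54) → 105
combine F(72), 87 → 159
combine 105, 159 → 264
The encoded length is the sum of every internal node's weight: 30 + 51 + 87 + 105 + 159 + 264 = 696 bits.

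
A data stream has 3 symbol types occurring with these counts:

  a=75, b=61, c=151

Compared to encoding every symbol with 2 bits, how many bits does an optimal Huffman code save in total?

151

Fixed-length: 2 bits × 287 symbols = 574 bits.
Huffman merges:
combine b(61), a(75) → 136
combine 136, c(151) → 287
Huffman total = 136 + 287 = 423 bits.
Saving = 574 − 423 = 151 bits.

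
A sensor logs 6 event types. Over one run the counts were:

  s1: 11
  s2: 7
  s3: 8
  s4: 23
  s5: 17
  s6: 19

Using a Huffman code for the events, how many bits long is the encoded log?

Merge the two smallest weights repeatedly:
combine s2(7), s3(8) → 15
combine s1(11), 15 → 26
combine s5(17), s6(19) → 36
combine s4(23), 26 → 49
combine 36, 49 → 85
Each symbol's bit-cost is frequency × depth; summing gives 211 bits (equivalently 15 + 26 + 36 + 49 + 85).

211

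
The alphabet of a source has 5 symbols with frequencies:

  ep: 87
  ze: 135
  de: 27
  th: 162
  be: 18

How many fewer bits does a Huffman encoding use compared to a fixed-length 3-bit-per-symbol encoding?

Fixed-length: 3 bits × 429 symbols = 1287 bits.
Huffman merges:
be(18) + de(27) → 45
45 + ep(87) → 132
132 + ze(135) → 267
th(162) + 267 → 429
Huffman total = 45 + 132 + 267 + 429 = 873 bits.
Saving = 1287 − 873 = 414 bits.

414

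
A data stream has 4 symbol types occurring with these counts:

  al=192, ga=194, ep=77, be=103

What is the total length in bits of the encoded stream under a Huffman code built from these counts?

1118

Merge the two smallest weights repeatedly:
merge ep(77) and be(103): 180
merge 180 and al(192): 372
merge ga(194) and 372: 566
Total encoded bits = sum of merged weights = 180 + 372 + 566 = 1118.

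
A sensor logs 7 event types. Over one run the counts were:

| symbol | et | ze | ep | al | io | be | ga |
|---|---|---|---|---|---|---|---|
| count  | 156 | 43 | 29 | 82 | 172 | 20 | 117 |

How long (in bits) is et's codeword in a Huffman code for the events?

2

Repeatedly merge the two smallest:
be(20) + ep(29) → 49
ze(43) + 49 → 92
al(82) + 92 → 174
ga(117) + et(156) → 273
io(172) + 174 → 346
273 + 346 → 619
et's leaf is at depth 2, giving a 2-bit codeword.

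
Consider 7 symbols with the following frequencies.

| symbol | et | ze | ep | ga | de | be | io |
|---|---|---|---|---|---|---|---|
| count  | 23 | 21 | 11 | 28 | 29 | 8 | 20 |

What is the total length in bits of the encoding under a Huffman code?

Merge the two smallest weights repeatedly:
be(8) + ep(11) → 19
19 + io(20) → 39
ze(21) + et(23) → 44
ga(28) + de(29) → 57
39 + 44 → 83
57 + 83 → 140
Total encoded bits = sum of merged weights = 19 + 39 + 44 + 57 + 83 + 140 = 382.

382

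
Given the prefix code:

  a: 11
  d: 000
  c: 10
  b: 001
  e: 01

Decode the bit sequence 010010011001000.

Read left to right; each codeword is recognised as soon as it completes (prefix code):
  01→e | 001→b | 001→b | 10→c | 01→e | 000→d
Decoded message: ebbced

ebbced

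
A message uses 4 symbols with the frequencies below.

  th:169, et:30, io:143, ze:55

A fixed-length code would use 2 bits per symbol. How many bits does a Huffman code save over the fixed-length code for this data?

84

Fixed-length: 2 bits × 397 symbols = 794 bits.
Huffman merges:
merge et(30) and ze(55): 85
merge 85 and io(143): 228
merge th(169) and 228: 397
Huffman total = 85 + 228 + 397 = 710 bits.
Saving = 794 − 710 = 84 bits.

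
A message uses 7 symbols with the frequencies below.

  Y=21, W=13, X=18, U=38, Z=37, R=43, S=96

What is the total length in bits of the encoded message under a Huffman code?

689

Build the Huffman tree bottom-up:
W(13) + X(18) → 31
Y(21) + 31 → 52
Z(37) + U(38) → 75
R(43) + 52 → 95
75 + 95 → 170
S(96) + 170 → 266
Each symbol's bit-cost is frequency × depth; summing gives 689 bits (equivalently 31 + 52 + 75 + 95 + 170 + 266).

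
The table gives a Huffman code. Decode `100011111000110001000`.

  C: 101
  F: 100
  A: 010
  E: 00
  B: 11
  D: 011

Read left to right; each codeword is recognised as soon as it completes (prefix code):
  100→F | 011→D | 11→B | 100→F | 011→D | 00→E | 010→A | 00→E
Decoded message: FDBFDEAE

FDBFDEAE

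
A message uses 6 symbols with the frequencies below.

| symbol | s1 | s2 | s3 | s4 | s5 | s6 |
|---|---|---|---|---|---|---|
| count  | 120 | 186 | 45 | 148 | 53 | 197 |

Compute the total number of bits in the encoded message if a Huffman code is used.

1814

Greedily combine the two least-frequent nodes:
combine s3(45), s5(53) → 98
combine 98, s1(120) → 218
combine s4(148), s2(186) → 334
combine s6(197), 218 → 415
combine 334, 415 → 749
Total encoded bits = sum of merged weights = 98 + 218 + 334 + 415 + 749 = 1814.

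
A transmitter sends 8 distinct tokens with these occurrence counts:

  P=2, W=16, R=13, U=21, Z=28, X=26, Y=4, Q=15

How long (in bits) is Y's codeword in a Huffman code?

Huffman merges, smallest pair first:
merge P(2) and Y(4): 6
merge 6 and R(13): 19
merge Q(15) and W(16): 31
merge 19 and U(21): 40
merge X(26) and Z(28): 54
merge 31 and 40: 71
merge 54 and 71: 125
The subtree containing Y is merged 5 times, so code length = 5.

5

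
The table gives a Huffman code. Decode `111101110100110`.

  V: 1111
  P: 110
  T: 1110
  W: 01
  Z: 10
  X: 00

Read left to right; each codeword is recognised as soon as it completes (prefix code):
  1111→V | 01→W | 110→P | 10→Z | 01→W | 10→Z
Decoded message: VWPZWZ

VWPZWZ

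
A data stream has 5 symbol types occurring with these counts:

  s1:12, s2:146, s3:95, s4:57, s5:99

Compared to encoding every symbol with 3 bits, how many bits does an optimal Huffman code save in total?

340

Fixed-length: 3 bits × 409 symbols = 1227 bits.
Huffman merges:
merge s1(12) and s4(57): 69
merge 69 and s3(95): 164
merge s5(99) and s2(146): 245
merge 164 and 245: 409
Huffman total = 69 + 164 + 245 + 409 = 887 bits.
Saving = 1227 − 887 = 340 bits.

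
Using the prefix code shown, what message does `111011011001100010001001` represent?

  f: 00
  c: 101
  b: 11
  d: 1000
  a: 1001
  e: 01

Read left to right; each codeword is recognised as soon as it completes (prefix code):
  11→b | 101→c | 101→c | 1001→a | 1000→d | 1000→d | 1001→a
Decoded message: bccadda

bccadda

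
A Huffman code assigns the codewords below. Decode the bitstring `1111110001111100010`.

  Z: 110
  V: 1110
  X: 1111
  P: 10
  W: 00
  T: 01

XZWXPWP

Read left to right; each codeword is recognised as soon as it completes (prefix code):
  1111→X | 110→Z | 00→W | 1111→X | 10→P | 00→W | 10→P
Decoded message: XZWXPWP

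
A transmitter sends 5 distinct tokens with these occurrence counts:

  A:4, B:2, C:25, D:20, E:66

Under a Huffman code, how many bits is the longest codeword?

Merge the two lowest-weight nodes at each step:
combine B(2), A(4) → 6
combine 6, D(20) → 26
combine C(25), 26 → 51
combine 51, E(66) → 117
The rarest symbols sit at the bottom; the longest codeword is 4 bits.

4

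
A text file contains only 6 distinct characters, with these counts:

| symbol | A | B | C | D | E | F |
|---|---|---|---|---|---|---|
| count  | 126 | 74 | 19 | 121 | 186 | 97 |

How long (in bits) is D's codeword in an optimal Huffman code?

Build the tree from the bottom:
merge C(19) and B(74): 93
merge 93 and F(97): 190
merge D(121) and A(126): 247
merge E(186) and 190: 376
merge 247 and 376: 623
D sits 2 levels below the root, so its codeword is 2 bits.

2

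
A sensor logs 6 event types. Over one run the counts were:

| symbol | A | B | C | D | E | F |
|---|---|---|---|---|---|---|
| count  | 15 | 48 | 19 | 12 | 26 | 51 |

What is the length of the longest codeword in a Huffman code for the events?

Merge the two lowest-weight nodes at each step:
merge D(12) and A(15): 27
merge C(19) and E(26): 45
merge 27 and 45: 72
merge B(48) and F(51): 99
merge 72 and 99: 171
The rarest symbols sit at the bottom; the longest codeword is 3 bits.

3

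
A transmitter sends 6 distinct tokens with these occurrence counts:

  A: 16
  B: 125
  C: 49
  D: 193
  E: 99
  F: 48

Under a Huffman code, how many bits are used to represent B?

2

Repeatedly merge the two smallest:
merge A(16) and F(48): 64
merge C(49) and 64: 113
merge E(99) and 113: 212
merge B(125) and D(193): 318
merge 212 and 318: 530
B's leaf is at depth 2, giving a 2-bit codeword.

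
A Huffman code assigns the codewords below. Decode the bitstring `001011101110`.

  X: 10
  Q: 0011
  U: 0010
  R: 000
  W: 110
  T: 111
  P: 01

Read left to right; each codeword is recognised as soon as it completes (prefix code):
  0010→U | 111→T | 01→P | 110→W
Decoded message: UTPW

UTPW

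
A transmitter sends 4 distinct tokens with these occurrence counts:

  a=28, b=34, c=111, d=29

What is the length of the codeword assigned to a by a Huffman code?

3

Huffman merges, smallest pair first:
a(28) + d(29) → 57
b(34) + 57 → 91
91 + c(111) → 202
a's leaf is at depth 3, giving a 3-bit codeword.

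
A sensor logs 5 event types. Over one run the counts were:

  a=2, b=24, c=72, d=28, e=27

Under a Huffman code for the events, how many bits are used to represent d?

2

Huffman merges, smallest pair first:
a(2) + b(24) → 26
26 + e(27) → 53
d(28) + 53 → 81
c(72) + 81 → 153
d's leaf is at depth 2, giving a 2-bit codeword.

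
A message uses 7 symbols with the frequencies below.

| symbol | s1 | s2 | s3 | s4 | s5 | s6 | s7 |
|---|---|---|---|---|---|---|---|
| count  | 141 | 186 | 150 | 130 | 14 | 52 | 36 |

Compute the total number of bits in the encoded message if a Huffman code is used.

1802

Merge the two smallest weights repeatedly:
combine s5(14), s7(36) → 50
combine 50, s6(52) → 102
combine 102, s4(130) → 232
combine s1(141), s3(150) → 291
combine s2(186), 232 → 418
combine 291, 418 → 709
The encoded length is the sum of every internal node's weight: 50 + 102 + 232 + 291 + 418 + 709 = 1802 bits.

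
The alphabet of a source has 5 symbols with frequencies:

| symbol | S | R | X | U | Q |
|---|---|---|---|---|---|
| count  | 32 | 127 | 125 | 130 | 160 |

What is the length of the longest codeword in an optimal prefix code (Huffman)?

3

Merge the two lowest-weight nodes at each step:
merge S(32) and X(125): 157
merge R(127) and U(130): 257
merge 157 and Q(160): 317
merge 257 and 317: 574
The first pair merged (S, X) ends up deepest, at depth 3.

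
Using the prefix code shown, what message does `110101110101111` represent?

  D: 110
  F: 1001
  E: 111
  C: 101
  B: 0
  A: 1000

Read left to right; each codeword is recognised as soon as it completes (prefix code):
  110→D | 101→C | 110→D | 101→C | 111→E
Decoded message: DCDCE

DCDCE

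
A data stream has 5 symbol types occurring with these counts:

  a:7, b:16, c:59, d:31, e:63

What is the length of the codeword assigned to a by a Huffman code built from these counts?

4

Huffman merges, smallest pair first:
a(7) + b(16) → 23
23 + d(31) → 54
54 + c(59) → 113
e(63) + 113 → 176
a's leaf is at depth 4, giving a 4-bit codeword.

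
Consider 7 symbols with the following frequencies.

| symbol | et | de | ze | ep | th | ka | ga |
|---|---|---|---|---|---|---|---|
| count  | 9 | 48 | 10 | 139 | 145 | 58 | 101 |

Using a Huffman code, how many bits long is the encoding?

Merge the two smallest weights repeatedly:
merge et(9) and ze(10): 19
merge 19 and de(48): 67
merge ka(58) and 67: 125
merge ga(101) and 125: 226
merge ep(139) and th(145): 284
merge 226 and 284: 510
The encoded length is the sum of every internal node's weight: 19 + 67 + 125 + 226 + 284 + 510 = 1231 bits.

1231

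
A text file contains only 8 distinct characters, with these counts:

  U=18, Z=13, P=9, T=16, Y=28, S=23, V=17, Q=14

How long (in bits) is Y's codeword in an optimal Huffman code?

2

Huffman merges, smallest pair first:
merge P(9) and Z(13): 22
merge Q(14) and T(16): 30
merge V(17) and U(18): 35
merge 22 and S(23): 45
merge Y(28) and 30: 58
merge 35 and 45: 80
merge 58 and 80: 138
Y sits 2 levels below the root, so its codeword is 2 bits.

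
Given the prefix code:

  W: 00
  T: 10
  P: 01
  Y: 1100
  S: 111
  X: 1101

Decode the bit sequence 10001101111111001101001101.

TWXSSWXWX

Read left to right; each codeword is recognised as soon as it completes (prefix code):
  10→T | 00→W | 1101→X | 111→S | 111→S | 00→W | 1101→X | 00→W | 1101→X
Decoded message: TWXSSWXWX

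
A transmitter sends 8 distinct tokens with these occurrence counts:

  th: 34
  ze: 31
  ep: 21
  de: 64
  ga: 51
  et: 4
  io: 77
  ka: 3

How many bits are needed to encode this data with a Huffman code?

749

Merge the two smallest weights repeatedly:
ka(3) + et(4) → 7
7 + ep(21) → 28
28 + ze(31) → 59
th(34) + ga(51) → 85
59 + de(64) → 123
io(77) + 85 → 162
123 + 162 → 285
The encoded length is the sum of every internal node's weight: 7 + 28 + 59 + 85 + 123 + 162 + 285 = 749 bits.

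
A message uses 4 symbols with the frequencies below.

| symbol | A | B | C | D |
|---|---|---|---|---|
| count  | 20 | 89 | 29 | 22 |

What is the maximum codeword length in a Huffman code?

Merge the two lowest-weight nodes at each step:
combine A(20), D(22) → 42
combine C(29), 42 → 71
combine 71, B(89) → 160
The rarest symbols sit at the bottom; the longest codeword is 3 bits.

3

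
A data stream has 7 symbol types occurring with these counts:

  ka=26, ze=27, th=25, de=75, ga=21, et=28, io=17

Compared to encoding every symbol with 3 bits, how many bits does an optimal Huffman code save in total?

Fixed-length: 3 bits × 219 symbols = 657 bits.
Huffman merges:
combine io(17), ga(21) → 38
combine th(25), ka(26) → 51
combine ze(27), et(28) → 55
combine 38, 51 → 89
combine 55, de(75) → 130
combine 89, 130 → 219
Huffman total = 38 + 51 + 55 + 89 + 130 + 219 = 582 bits.
Saving = 657 − 582 = 75 bits.

75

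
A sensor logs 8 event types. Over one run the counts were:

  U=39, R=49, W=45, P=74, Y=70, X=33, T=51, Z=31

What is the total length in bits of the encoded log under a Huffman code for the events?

1166

Greedily combine the two least-frequent nodes:
combine Z(31), X(33) → 64
combine U(39), W(45) → 84
combine R(49), T(51) → 100
combine 64, Y(70) → 134
combine P(74), 84 → 158
combine 100, 134 → 234
combine 158, 234 → 392
The encoded length is the sum of every internal node's weight: 64 + 84 + 100 + 134 + 158 + 234 + 392 = 1166 bits.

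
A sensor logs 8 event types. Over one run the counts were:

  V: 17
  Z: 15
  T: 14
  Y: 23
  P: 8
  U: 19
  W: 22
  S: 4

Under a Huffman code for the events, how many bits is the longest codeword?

Merge the two lowest-weight nodes at each step:
merge S(4) and P(8): 12
merge 12 and T(14): 26
merge Z(15) and V(17): 32
merge U(19) and W(22): 41
merge Y(23) and 26: 49
merge 32 and 41: 73
merge 49 and 73: 122
The rarest symbols sit at the bottom; the longest codeword is 4 bits.

4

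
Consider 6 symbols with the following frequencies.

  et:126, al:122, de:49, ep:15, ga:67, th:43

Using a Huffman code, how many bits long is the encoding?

1009

Merge the two smallest weights repeatedly:
combine ep(15), th(43) → 58
combine de(49), 58 → 107
combine ga(67), 107 → 174
combine al(122), et(126) → 248
combine 174, 248 → 422
The encoded length is the sum of every internal node's weight: 58 + 107 + 174 + 248 + 422 = 1009 bits.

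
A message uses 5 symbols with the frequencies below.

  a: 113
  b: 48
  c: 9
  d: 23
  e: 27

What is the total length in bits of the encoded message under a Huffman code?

Build the Huffman tree bottom-up:
merge c(9) and d(23): 32
merge e(27) and 32: 59
merge b(48) and 59: 107
merge 107 and a(113): 220
Total encoded bits = sum of merged weights = 32 + 59 + 107 + 220 = 418.

418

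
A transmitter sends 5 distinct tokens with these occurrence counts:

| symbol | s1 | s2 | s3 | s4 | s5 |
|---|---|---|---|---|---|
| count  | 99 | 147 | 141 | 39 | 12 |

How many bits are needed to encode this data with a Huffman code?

927

Merge the two smallest weights repeatedly:
combine s5(12), s4(39) → 51
combine 51, s1(99) → 150
combine s3(141), s2(147) → 288
combine 150, 288 → 438
Each symbol's bit-cost is frequency × depth; summing gives 927 bits (equivalently 51 + 150 + 288 + 438).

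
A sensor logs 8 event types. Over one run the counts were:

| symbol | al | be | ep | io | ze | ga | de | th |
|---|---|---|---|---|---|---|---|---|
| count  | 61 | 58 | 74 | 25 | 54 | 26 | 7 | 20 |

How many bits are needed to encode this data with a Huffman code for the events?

918

Greedily combine the two least-frequent nodes:
de(7) + th(20) → 27
io(25) + ga(26) → 51
27 + 51 → 78
ze(54) + be(58) → 112
al(61) + ep(74) → 135
78 + 112 → 190
135 + 190 → 325
Total encoded bits = sum of merged weights = 27 + 51 + 78 + 112 + 135 + 190 + 325 = 918.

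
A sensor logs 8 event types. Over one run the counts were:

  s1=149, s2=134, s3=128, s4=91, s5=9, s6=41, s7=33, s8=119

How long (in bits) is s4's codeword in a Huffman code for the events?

Repeatedly merge the two smallest:
s5(9) + s7(33) → 42
s6(41) + 42 → 83
83 + s4(91) → 174
s8(119) + s3(128) → 247
s2(134) + s1(149) → 283
174 + 247 → 421
283 + 421 → 704
The subtree containing s4 is merged 3 times, so code length = 3.

3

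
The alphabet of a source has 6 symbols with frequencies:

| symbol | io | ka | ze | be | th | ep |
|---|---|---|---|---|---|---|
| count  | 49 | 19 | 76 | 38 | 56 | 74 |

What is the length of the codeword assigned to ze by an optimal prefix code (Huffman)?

2

Repeatedly merge the two smallest:
combine ka(19), be(38) → 57
combine io(49), th(56) → 105
combine 57, ep(74) → 131
combine ze(76), 105 → 181
combine 131, 181 → 312
ze sits 2 levels below the root, so its codeword is 2 bits.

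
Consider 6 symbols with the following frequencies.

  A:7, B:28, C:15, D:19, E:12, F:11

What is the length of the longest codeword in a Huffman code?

3

Merge the two lowest-weight nodes at each step:
A(7) + F(11) → 18
E(12) + C(15) → 27
18 + D(19) → 37
27 + B(28) → 55
37 + 55 → 92
The first pair merged (A, F) ends up deepest, at depth 3.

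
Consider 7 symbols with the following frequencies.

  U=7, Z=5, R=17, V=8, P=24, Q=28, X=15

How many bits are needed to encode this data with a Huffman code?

Merge the two smallest weights repeatedly:
merge Z(5) and U(7): 12
merge V(8) and 12: 20
merge X(15) and R(17): 32
merge 20 and P(24): 44
merge Q(28) and 32: 60
merge 44 and 60: 104
Each symbol's bit-cost is frequency × depth; summing gives 272 bits (equivalently 12 + 20 + 32 + 44 + 60 + 104).

272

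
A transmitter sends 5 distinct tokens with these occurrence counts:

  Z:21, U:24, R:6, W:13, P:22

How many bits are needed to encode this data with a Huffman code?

191

Build the Huffman tree bottom-up:
merge R(6) and W(13): 19
merge 19 and Z(21): 40
merge P(22) and U(24): 46
merge 40 and 46: 86
Total encoded bits = sum of merged weights = 19 + 40 + 46 + 86 = 191.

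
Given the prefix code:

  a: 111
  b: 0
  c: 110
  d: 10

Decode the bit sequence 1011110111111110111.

Read left to right; each codeword is recognised as soon as it completes (prefix code):
  10→d | 111→a | 10→d | 111→a | 111→a | 110→c | 111→a
Decoded message: dadaaca

dadaaca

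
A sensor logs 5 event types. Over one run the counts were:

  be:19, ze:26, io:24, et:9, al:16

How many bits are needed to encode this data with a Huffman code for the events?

Build the Huffman tree bottom-up:
merge et(9) and al(16): 25
merge be(19) and io(24): 43
merge 25 and ze(26): 51
merge 43 and 51: 94
Each symbol's bit-cost is frequency × depth; summing gives 213 bits (equivalently 25 + 43 + 51 + 94).

213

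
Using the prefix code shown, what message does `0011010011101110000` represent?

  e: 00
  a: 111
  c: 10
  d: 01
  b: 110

ebcdbaee

Read left to right; each codeword is recognised as soon as it completes (prefix code):
  00→e | 110→b | 10→c | 01→d | 110→b | 111→a | 00→e | 00→e
Decoded message: ebcdbaee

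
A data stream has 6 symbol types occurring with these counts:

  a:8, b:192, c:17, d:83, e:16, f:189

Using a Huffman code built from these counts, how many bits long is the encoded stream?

Merge the two smallest weights repeatedly:
combine a(8), e(16) → 24
combine c(17), 24 → 41
combine 41, d(83) → 124
combine 124, f(189) → 313
combine b(192), 313 → 505
Total encoded bits = sum of merged weights = 24 + 41 + 124 + 313 + 505 = 1007.

1007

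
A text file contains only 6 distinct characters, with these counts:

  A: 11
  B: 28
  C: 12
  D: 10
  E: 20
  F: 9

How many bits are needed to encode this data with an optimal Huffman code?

Merge the two smallest weights repeatedly:
F(9) + D(10) → 19
A(11) + C(12) → 23
19 + E(20) → 39
23 + B(28) → 51
39 + 51 → 90
Total encoded bits = sum of merged weights = 19 + 23 + 39 + 51 + 90 = 222.

222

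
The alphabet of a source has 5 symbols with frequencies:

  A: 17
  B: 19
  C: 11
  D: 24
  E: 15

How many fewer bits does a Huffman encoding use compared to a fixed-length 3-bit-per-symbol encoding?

60

Fixed-length: 3 bits × 86 symbols = 258 bits.
Huffman merges:
combine C(11), E(15) → 26
combine A(17), B(19) → 36
combine D(24), 26 → 50
combine 36, 50 → 86
Huffman total = 26 + 36 + 50 + 86 = 198 bits.
Saving = 258 − 198 = 60 bits.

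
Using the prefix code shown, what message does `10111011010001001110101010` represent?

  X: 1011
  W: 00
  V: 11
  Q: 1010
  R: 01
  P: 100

XXRWRWVQQ

Read left to right; each codeword is recognised as soon as it completes (prefix code):
  1011→X | 1011→X | 01→R | 00→W | 01→R | 00→W | 11→V | 1010→Q | 1010→Q
Decoded message: XXRWRWVQQ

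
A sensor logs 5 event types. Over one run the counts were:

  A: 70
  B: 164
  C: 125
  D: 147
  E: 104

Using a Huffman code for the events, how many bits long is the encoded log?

Build the Huffman tree bottom-up:
combine A(70), E(104) → 174
combine C(125), D(147) → 272
combine B(164), 174 → 338
combine 272, 338 → 610
Total encoded bits = sum of merged weights = 174 + 272 + 338 + 610 = 1394.

1394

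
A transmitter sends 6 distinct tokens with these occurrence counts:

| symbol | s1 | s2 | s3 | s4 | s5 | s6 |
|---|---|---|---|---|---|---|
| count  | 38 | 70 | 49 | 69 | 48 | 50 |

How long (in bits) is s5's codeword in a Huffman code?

Repeatedly merge the two smallest:
s1(38) + s5(48) → 86
s3(49) + s6(50) → 99
s4(69) + s2(70) → 139
86 + 99 → 185
139 + 185 → 324
The subtree containing s5 is merged 3 times, so code length = 3.

3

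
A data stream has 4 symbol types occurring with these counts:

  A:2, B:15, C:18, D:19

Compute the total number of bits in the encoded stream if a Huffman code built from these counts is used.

Build the Huffman tree bottom-up:
merge A(2) and B(15): 17
merge 17 and C(18): 35
merge D(19) and 35: 54
The encoded length is the sum of every internal node's weight: 17 + 35 + 54 = 106 bits.

106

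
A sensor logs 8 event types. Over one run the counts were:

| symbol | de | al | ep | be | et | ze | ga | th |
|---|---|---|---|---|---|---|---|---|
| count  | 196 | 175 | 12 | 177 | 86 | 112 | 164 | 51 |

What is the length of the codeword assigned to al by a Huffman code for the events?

Repeatedly merge the two smallest:
merge ep(12) and th(51): 63
merge 63 and et(86): 149
merge ze(112) and 149: 261
merge ga(164) and al(175): 339
merge be(177) and de(196): 373
merge 261 and 339: 600
merge 373 and 600: 973
The subtree containing al is merged 3 times, so code length = 3.

3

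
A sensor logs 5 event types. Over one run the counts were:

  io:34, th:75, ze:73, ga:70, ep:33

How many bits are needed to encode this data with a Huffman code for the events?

Greedily combine the two least-frequent nodes:
ep(33) + io(34) → 67
67 + ga(70) → 137
ze(73) + th(75) → 148
137 + 148 → 285
The encoded length is the sum of every internal node's weight: 67 + 137 + 148 + 285 = 637 bits.

637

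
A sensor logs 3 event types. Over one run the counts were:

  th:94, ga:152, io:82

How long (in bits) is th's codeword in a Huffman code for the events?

Repeatedly merge the two smallest:
merge io(82) and th(94): 176
merge ga(152) and 176: 328
th's leaf is at depth 2, giving a 2-bit codeword.

2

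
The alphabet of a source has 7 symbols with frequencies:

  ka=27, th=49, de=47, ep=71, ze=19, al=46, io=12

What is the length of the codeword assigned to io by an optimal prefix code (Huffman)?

Huffman merges, smallest pair first:
combine io(12), ze(19) → 31
combine ka(27), 31 → 58
combine al(46), de(47) → 93
combine th(49), 58 → 107
combine ep(71), 93 → 164
combine 107, 164 → 271
The subtree containing io is merged 4 times, so code length = 4.

4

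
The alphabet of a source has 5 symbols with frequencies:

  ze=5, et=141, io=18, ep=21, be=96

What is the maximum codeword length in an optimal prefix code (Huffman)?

Merge the two lowest-weight nodes at each step:
combine ze(5), io(18) → 23
combine ep(21), 23 → 44
combine 44, be(96) → 140
combine 140, et(141) → 281
The first pair merged (ze, io) ends up deepest, at depth 4.

4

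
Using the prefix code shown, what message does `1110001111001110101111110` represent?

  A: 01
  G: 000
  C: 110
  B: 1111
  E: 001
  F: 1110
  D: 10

Read left to right; each codeword is recognised as soon as it completes (prefix code):
  1110→F | 001→E | 1110→F | 01→A | 110→C | 10→D | 1111→B | 110→C
Decoded message: FEFACDBC

FEFACDBC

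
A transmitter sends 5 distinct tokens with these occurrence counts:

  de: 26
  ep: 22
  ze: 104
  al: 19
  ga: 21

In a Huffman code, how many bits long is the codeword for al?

3

Build the tree from the bottom:
combine al(19), ga(21) → 40
combine ep(22), de(26) → 48
combine 40, 48 → 88
combine 88, ze(104) → 192
The subtree containing al is merged 3 times, so code length = 3.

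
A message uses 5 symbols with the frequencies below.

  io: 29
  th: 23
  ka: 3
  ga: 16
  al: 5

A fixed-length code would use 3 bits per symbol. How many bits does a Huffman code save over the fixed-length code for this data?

Fixed-length: 3 bits × 76 symbols = 228 bits.
Huffman merges:
ka(3) + al(5) → 8
8 + ga(16) → 24
th(23) + 24 → 47
io(29) + 47 → 76
Huffman total = 8 + 24 + 47 + 76 = 155 bits.
Saving = 228 − 155 = 73 bits.

73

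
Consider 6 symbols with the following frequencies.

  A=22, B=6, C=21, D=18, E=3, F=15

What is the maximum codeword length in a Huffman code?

4

Merge the two lowest-weight nodes at each step:
combine E(3), B(6) → 9
combine 9, F(15) → 24
combine D(18), C(21) → 39
combine A(22), 24 → 46
combine 39, 46 → 85
Maximum depth reached is 4.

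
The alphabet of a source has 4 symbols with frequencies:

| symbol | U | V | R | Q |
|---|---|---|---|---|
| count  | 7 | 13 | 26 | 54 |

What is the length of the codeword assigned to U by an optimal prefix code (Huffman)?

3

Repeatedly merge the two smallest:
merge U(7) and V(13): 20
merge 20 and R(26): 46
merge 46 and Q(54): 100
U sits 3 levels below the root, so its codeword is 3 bits.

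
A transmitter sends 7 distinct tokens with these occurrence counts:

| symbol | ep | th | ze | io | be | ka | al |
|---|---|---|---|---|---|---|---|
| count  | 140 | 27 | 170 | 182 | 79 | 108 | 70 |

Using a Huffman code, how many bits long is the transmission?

Build the Huffman tree bottom-up:
combine th(27), al(70) → 97
combine be(79), 97 → 176
combine ka(108), ep(140) → 248
combine ze(170), 176 → 346
combine io(182), 248 → 430
combine 346, 430 → 776
Total encoded bits = sum of merged weights = 97 + 176 + 248 + 346 + 430 + 776 = 2073.

2073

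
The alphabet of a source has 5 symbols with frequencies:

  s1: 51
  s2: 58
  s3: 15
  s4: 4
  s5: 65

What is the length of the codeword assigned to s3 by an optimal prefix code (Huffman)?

Repeatedly merge the two smallest:
combine s4(4), s3(15) → 19
combine 19, s1(51) → 70
combine s2(58), s5(65) → 123
combine 70, 123 → 193
s3 sits 3 levels below the root, so its codeword is 3 bits.

3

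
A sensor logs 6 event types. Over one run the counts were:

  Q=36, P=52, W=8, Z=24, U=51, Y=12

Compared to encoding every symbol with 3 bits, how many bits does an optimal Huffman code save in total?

Fixed-length: 3 bits × 183 symbols = 549 bits.
Huffman merges:
merge W(8) and Y(12): 20
merge 20 and Z(24): 44
merge Q(36) and 44: 80
merge U(51) and P(52): 103
merge 80 and 103: 183
Huffman total = 20 + 44 + 80 + 103 + 183 = 430 bits.
Saving = 549 − 430 = 119 bits.

119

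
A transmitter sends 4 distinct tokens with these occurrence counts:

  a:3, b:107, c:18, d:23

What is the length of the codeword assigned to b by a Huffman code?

Repeatedly merge the two smallest:
a(3) + c(18) → 21
21 + d(23) → 44
44 + b(107) → 151
b is merged only at the final step, so code length = 1.

1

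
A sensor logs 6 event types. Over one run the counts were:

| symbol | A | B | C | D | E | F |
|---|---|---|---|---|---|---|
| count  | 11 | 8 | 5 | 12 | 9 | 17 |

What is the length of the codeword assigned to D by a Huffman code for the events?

Build the tree from the bottom:
combine C(5), B(8) → 13
combine E(9), A(11) → 20
combine D(12), 13 → 25
combine F(17), 20 → 37
combine 25, 37 → 62
D sits 2 levels below the root, so its codeword is 2 bits.

2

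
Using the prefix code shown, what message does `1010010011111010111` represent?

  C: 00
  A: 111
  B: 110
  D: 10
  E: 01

Read left to right; each codeword is recognised as soon as it completes (prefix code):
  10→D | 10→D | 01→E | 00→C | 111→A | 110→B | 10→D | 111→A
Decoded message: DDECABDA

DDECABDA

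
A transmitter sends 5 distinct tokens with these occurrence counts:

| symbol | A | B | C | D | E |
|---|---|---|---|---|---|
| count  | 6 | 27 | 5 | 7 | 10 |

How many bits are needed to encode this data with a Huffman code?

Build the Huffman tree bottom-up:
C(5) + A(6) → 11
D(7) + E(10) → 17
11 + 17 → 28
B(27) + 28 → 55
Total encoded bits = sum of merged weights = 11 + 17 + 28 + 55 = 111.

111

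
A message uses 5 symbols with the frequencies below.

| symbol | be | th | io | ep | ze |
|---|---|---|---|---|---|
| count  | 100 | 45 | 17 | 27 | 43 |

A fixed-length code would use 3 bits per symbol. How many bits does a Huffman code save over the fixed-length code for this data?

201

Fixed-length: 3 bits × 232 symbols = 696 bits.
Huffman merges:
merge io(17) and ep(27): 44
merge ze(43) and 44: 87
merge th(45) and 87: 132
merge be(100) and 132: 232
Huffman total = 44 + 87 + 132 + 232 = 495 bits.
Saving = 696 − 495 = 201 bits.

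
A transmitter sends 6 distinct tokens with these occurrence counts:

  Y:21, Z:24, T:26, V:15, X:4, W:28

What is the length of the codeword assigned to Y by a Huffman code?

Huffman merges, smallest pair first:
X(4) + V(15) → 19
19 + Y(21) → 40
Z(24) + T(26) → 50
W(28) + 40 → 68
50 + 68 → 118
The subtree containing Y is merged 3 times, so code length = 3.

3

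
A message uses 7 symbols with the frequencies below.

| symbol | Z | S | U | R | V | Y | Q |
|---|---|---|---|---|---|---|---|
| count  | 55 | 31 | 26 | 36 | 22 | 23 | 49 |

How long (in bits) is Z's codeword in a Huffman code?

Repeatedly merge the two smallest:
combine V(22), Y(23) → 45
combine U(26), S(31) → 57
combine R(36), 45 → 81
combine Q(49), Z(55) → 104
combine 57, 81 → 138
combine 104, 138 → 242
The subtree containing Z is merged 2 times, so code length = 2.

2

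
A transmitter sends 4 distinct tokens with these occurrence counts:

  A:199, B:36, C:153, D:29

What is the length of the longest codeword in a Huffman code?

Merge the two lowest-weight nodes at each step:
D(29) + B(36) → 65
65 + C(153) → 218
A(199) + 218 → 417
Maximum depth reached is 3.

3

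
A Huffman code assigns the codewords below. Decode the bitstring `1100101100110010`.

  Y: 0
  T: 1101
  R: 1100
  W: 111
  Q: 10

RQRRQ

Read left to right; each codeword is recognised as soon as it completes (prefix code):
  1100→R | 10→Q | 1100→R | 1100→R | 10→Q
Decoded message: RQRRQ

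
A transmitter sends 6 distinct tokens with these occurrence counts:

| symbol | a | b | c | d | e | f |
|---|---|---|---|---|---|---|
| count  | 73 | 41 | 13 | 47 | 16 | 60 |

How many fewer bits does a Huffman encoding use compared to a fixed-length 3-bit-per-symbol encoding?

Fixed-length: 3 bits × 250 symbols = 750 bits.
Huffman merges:
merge c(13) and e(16): 29
merge 29 and b(41): 70
merge d(47) and f(60): 107
merge 70 and a(73): 143
merge 107 and 143: 250
Huffman total = 29 + 70 + 107 + 143 + 250 = 599 bits.
Saving = 750 − 599 = 151 bits.

151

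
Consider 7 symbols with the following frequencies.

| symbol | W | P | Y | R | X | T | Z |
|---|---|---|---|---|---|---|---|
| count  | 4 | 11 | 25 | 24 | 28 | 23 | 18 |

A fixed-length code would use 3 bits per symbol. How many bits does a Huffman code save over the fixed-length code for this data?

38

Fixed-length: 3 bits × 133 symbols = 399 bits.
Huffman merges:
combine W(4), P(11) → 15
combine 15, Z(18) → 33
combine T(23), R(24) → 47
combine Y(25), X(28) → 53
combine 33, 47 → 80
combine 53, 80 → 133
Huffman total = 15 + 33 + 47 + 53 + 80 + 133 = 361 bits.
Saving = 399 − 361 = 38 bits.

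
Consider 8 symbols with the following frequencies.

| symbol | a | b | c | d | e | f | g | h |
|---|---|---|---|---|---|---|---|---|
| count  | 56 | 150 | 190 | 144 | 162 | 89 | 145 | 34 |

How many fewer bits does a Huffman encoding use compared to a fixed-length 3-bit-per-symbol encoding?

100

Fixed-length: 3 bits × 970 symbols = 2910 bits.
Huffman merges:
h(34) + a(56) → 90
f(89) + 90 → 179
d(144) + g(145) → 289
b(150) + e(162) → 312
179 + c(190) → 369
289 + 312 → 601
369 + 601 → 970
Huffman total = 90 + 179 + 289 + 312 + 369 + 601 + 970 = 2810 bits.
Saving = 2910 − 2810 = 100 bits.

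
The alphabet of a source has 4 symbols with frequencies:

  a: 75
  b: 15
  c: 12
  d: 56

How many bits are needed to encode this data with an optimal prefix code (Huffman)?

Build the Huffman tree bottom-up:
combine c(12), b(15) → 27
combine 27, d(56) → 83
combine a(75), 83 → 158
Total encoded bits = sum of merged weights = 27 + 83 + 158 = 268.

268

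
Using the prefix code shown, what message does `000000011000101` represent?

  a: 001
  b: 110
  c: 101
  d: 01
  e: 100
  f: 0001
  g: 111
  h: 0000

hfedd

Read left to right; each codeword is recognised as soon as it completes (prefix code):
  0000→h | 0001→f | 100→e | 01→d | 01→d
Decoded message: hfedd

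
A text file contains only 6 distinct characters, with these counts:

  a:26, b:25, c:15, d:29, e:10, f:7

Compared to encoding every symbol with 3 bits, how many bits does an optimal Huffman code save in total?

63

Fixed-length: 3 bits × 112 symbols = 336 bits.
Huffman merges:
combine f(7), e(10) → 17
combine c(15), 17 → 32
combine b(25), a(26) → 51
combine d(29), 32 → 61
combine 51, 61 → 112
Huffman total = 17 + 32 + 51 + 61 + 112 = 273 bits.
Saving = 336 − 273 = 63 bits.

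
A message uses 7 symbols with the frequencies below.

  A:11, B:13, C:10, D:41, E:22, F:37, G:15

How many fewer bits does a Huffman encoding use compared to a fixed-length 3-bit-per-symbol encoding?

Fixed-length: 3 bits × 149 symbols = 447 bits.
Huffman merges:
combine C(10), A(11) → 21
combine B(13), G(15) → 28
combine 21, E(22) → 43
combine 28, F(37) → 65
combine D(41), 43 → 84
combine 65, 84 → 149
Huffman total = 21 + 28 + 43 + 65 + 84 + 149 = 390 bits.
Saving = 447 − 390 = 57 bits.

57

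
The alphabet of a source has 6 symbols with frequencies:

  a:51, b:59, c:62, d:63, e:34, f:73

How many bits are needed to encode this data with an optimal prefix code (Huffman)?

890

Build the Huffman tree bottom-up:
combine e(34), a(51) → 85
combine b(59), c(62) → 121
combine d(63), f(73) → 136
combine 85, 121 → 206
combine 136, 206 → 342
Total encoded bits = sum of merged weights = 85 + 121 + 136 + 206 + 342 = 890.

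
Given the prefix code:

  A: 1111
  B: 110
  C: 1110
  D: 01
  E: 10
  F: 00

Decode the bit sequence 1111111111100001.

AACFD

Read left to right; each codeword is recognised as soon as it completes (prefix code):
  1111→A | 1111→A | 1110→C | 00→F | 01→D
Decoded message: AACFD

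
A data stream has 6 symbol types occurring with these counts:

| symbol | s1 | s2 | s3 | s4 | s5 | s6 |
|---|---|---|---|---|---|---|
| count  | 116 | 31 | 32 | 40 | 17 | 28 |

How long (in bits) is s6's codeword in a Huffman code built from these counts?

4

Repeatedly merge the two smallest:
combine s5(17), s6(28) → 45
combine s2(31), s3(32) → 63
combine s4(40), 45 → 85
combine 63, 85 → 148
combine s1(116), 148 → 264
s6's leaf is at depth 4, giving a 4-bit codeword.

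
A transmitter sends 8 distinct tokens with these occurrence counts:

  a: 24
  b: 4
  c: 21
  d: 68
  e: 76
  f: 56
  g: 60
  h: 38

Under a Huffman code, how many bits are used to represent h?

3

Huffman merges, smallest pair first:
merge b(4) and c(21): 25
merge a(24) and 25: 49
merge h(38) and 49: 87
merge f(56) and g(60): 116
merge d(68) and e(76): 144
merge 87 and 116: 203
merge 144 and 203: 347
The subtree containing h is merged 3 times, so code length = 3.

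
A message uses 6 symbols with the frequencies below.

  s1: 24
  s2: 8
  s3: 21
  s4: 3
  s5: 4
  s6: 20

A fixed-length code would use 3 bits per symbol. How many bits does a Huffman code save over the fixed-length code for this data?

Fixed-length: 3 bits × 80 symbols = 240 bits.
Huffman merges:
combine s4(3), s5(4) → 7
combine 7, s2(8) → 15
combine 15, s6(20) → 35
combine s3(21), s1(24) → 45
combine 35, 45 → 80
Huffman total = 7 + 15 + 35 + 45 + 80 = 182 bits.
Saving = 240 − 182 = 58 bits.

58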